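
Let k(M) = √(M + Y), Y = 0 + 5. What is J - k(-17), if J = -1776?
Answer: -1776 - 2*I*√3 ≈ -1776.0 - 3.4641*I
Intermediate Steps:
Y = 5
k(M) = √(5 + M) (k(M) = √(M + 5) = √(5 + M))
J - k(-17) = -1776 - √(5 - 17) = -1776 - √(-12) = -1776 - 2*I*√3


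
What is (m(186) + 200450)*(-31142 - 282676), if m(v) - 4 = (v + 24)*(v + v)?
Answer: -87421535532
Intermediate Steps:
m(v) = 4 + 2*v*(24 + v) (m(v) = 4 + (v + 24)*(v + v) = 4 + (24 + v)*(2*v) = 4 + 2*v*(24 + v))
(m(186) + 200450)*(-31142 - 282676) = ((4 + 2*186² + 48*186) + 200450)*(-31142 - 282676) = ((4 + 2*34596 + 8928) + 200450)*(-313818) = ((4 + 69192 + 8928) + 200450)*(-313818) = (78124 + 200450)*(-313818) = 278574*(-313818) = -87421535532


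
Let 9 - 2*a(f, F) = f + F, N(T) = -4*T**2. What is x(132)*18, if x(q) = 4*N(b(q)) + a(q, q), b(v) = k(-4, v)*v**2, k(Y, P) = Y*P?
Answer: -24375641707120887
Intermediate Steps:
k(Y, P) = P*Y
b(v) = -4*v**3 (b(v) = (v*(-4))*v**2 = (-4*v)*v**2 = -4*v**3)
a(f, F) = 9/2 - F/2 - f/2 (a(f, F) = 9/2 - (f + F)/2 = 9/2 - (F + f)/2 = 9/2 + (-F/2 - f/2) = 9/2 - F/2 - f/2)
x(q) = 9/2 - q - 256*q**6 (x(q) = 4*(-4*16*q**6) + (9/2 - q/2 - q/2) = 4*(-64*q**6) + (9/2 - q) = -256*q**6 + (9/2 - q) = 9/2 - q - 256*q**6)
x(132)*18 = (9/2 - 1*132 - 256*132**6)*18 = (9/2 - 132 - 256*5289852801024)*18 = (9/2 - 132 - 1354202317062144)*18 = -2708404634124543/2*18 = -24375641707120887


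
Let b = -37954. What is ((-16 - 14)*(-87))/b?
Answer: -1305/18977 ≈ -0.068767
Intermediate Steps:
((-16 - 14)*(-87))/b = ((-16 - 14)*(-87))/(-37954) = -30*(-87)*(-1/37954) = 2610*(-1/37954) = -1305/18977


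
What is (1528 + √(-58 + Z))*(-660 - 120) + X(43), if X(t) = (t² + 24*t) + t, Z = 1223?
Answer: -1188916 - 780*√1165 ≈ -1.2155e+6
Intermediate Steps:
X(t) = t² + 25*t
(1528 + √(-58 + Z))*(-660 - 120) + X(43) = (1528 + √(-58 + 1223))*(-660 - 120) + 43*(25 + 43) = (1528 + √1165)*(-780) + 43*68 = (-1191840 - 780*√1165) + 2924 = -1188916 - 780*√1165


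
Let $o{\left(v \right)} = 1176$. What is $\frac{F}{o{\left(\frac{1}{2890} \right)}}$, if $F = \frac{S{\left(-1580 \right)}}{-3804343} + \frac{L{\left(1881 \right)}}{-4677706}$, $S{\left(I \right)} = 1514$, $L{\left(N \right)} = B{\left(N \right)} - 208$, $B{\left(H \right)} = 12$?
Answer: $- \frac{792049457}{2615952917342226} \approx -3.0278 \cdot 10^{-7}$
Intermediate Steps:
$L{\left(N \right)} = -196$ ($L{\left(N \right)} = 12 - 208 = -196$)
$F = - \frac{3168197828}{8897799038579}$ ($F = \frac{1514}{-3804343} - \frac{196}{-4677706} = 1514 \left(- \frac{1}{3804343}\right) - - \frac{98}{2338853} = - \frac{1514}{3804343} + \frac{98}{2338853} = - \frac{3168197828}{8897799038579} \approx -0.00035607$)
$\frac{F}{o{\left(\frac{1}{2890} \right)}} = - \frac{3168197828}{8897799038579 \cdot 1176} = \left(- \frac{3168197828}{8897799038579}\right) \frac{1}{1176} = - \frac{792049457}{2615952917342226}$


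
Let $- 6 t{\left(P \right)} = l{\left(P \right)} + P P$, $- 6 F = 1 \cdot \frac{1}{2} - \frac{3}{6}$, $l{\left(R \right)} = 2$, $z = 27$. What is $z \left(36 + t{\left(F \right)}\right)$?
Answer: $963$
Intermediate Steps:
$F = 0$ ($F = - \frac{1 \cdot \frac{1}{2} - \frac{3}{6}}{6} = - \frac{1 \cdot \frac{1}{2} - \frac{1}{2}}{6} = - \frac{\frac{1}{2} - \frac{1}{2}}{6} = \left(- \frac{1}{6}\right) 0 = 0$)
$t{\left(P \right)} = - \frac{1}{3} - \frac{P^{2}}{6}$ ($t{\left(P \right)} = - \frac{2 + P P}{6} = - \frac{2 + P^{2}}{6} = - \frac{1}{3} - \frac{P^{2}}{6}$)
$z \left(36 + t{\left(F \right)}\right) = 27 \left(36 - \left(\frac{1}{3} + \frac{0^{2}}{6}\right)\right) = 27 \left(36 - \frac{1}{3}\right) = 27 \cdot \frac{107}{3} = 963$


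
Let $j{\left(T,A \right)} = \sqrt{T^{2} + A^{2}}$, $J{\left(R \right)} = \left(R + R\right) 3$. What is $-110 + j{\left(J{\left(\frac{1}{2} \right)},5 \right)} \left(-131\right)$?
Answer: $-110 - 131 \sqrt{34} \approx -873.85$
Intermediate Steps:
$J{\left(R \right)} = 6 R$ ($J{\left(R \right)} = 2 R 3 = 6 R$)
$j{\left(T,A \right)} = \sqrt{A^{2} + T^{2}}$
$-110 + j{\left(J{\left(\frac{1}{2} \right)},5 \right)} \left(-131\right) = -110 + \sqrt{5^{2} + \left(\frac{6}{2}\right)^{2}} \left(-131\right) = -110 + \sqrt{25 + \left(6 \cdot \frac{1}{2}\right)^{2}} \left(-131\right) = -110 + \sqrt{25 + 3^{2}} \left(-131\right) = -110 + \sqrt{25 + 9} \left(-131\right) = -110 + \sqrt{34} \left(-131\right) = -110 - 131 \sqrt{34}$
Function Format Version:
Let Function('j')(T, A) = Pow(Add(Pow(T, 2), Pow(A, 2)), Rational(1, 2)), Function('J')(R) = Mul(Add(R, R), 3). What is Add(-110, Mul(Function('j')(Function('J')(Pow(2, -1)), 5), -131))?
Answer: Add(-110, Mul(-131, Pow(34, Rational(1, 2)))) ≈ -873.85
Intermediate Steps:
Function('J')(R) = Mul(6, R) (Function('J')(R) = Mul(Mul(2, R), 3) = Mul(6, R))
Function('j')(T, A) = Pow(Add(Pow(A, 2), Pow(T, 2)), Rational(1, 2))
Add(-110, Mul(Function('j')(Function('J')(Pow(2, -1)), 5), -131)) = Add(-110, Mul(Pow(Add(Pow(5, 2), Pow(Mul(6, Pow(2, -1)), 2)), Rational(1, 2)), -131)) = Add(-110, Mul(Pow(Add(25, Pow(Mul(6, Rational(1, 2)), 2)), Rational(1, 2)), -131)) = Add(-110, Mul(Pow(Add(25, Pow(3, 2)), Rational(1, 2)), -131)) = Add(-110, Mul(Pow(Add(25, 9), Rational(1, 2)), -131)) = Add(-110, Mul(Pow(34, Rational(1, 2)), -131)) = Add(-110, Mul(-131, Pow(34, Rational(1, 2))))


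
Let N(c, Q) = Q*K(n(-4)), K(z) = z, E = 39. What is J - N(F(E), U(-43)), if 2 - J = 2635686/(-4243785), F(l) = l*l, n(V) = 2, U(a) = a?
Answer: 125362922/1414595 ≈ 88.621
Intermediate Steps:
F(l) = l²
N(c, Q) = 2*Q (N(c, Q) = Q*2 = 2*Q)
J = 3707752/1414595 (J = 2 - 2635686/(-4243785) = 2 - 2635686*(-1)/4243785 = 2 - 1*(-878562/1414595) = 2 + 878562/1414595 = 3707752/1414595 ≈ 2.6211)
J - N(F(E), U(-43)) = 3707752/1414595 - 2*(-43) = 3707752/1414595 - 1*(-86) = 3707752/1414595 + 86 = 125362922/1414595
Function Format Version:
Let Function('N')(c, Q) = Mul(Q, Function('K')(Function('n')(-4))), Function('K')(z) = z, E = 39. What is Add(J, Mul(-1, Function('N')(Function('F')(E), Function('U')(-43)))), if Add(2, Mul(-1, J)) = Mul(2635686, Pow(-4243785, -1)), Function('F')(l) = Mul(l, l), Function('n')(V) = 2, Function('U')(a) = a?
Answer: Rational(125362922, 1414595) ≈ 88.621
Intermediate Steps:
Function('F')(l) = Pow(l, 2)
Function('N')(c, Q) = Mul(2, Q) (Function('N')(c, Q) = Mul(Q, 2) = Mul(2, Q))
J = Rational(3707752, 1414595) (J = Add(2, Mul(-1, Mul(2635686, Pow(-4243785, -1)))) = Add(2, Mul(-1, Mul(2635686, Rational(-1, 4243785)))) = Add(2, Mul(-1, Rational(-878562, 1414595))) = Add(2, Rational(878562, 1414595)) = Rational(3707752, 1414595) ≈ 2.6211)
Add(J, Mul(-1, Function('N')(Function('F')(E), Function('U')(-43)))) = Add(Rational(3707752, 1414595), Mul(-1, Mul(2, -43))) = Add(Rational(3707752, 1414595), Mul(-1, -86)) = Add(Rational(3707752, 1414595), 86) = Rational(125362922, 1414595)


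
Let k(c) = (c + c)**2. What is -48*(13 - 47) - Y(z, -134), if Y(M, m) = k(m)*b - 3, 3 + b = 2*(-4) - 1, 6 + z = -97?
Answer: 863523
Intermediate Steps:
z = -103 (z = -6 - 97 = -103)
k(c) = 4*c**2 (k(c) = (2*c)**2 = 4*c**2)
b = -12 (b = -3 + (2*(-4) - 1) = -3 + (-8 - 1) = -3 - 9 = -12)
Y(M, m) = -3 - 48*m**2 (Y(M, m) = (4*m**2)*(-12) - 3 = -48*m**2 - 3 = -3 - 48*m**2)
-48*(13 - 47) - Y(z, -134) = -48*(13 - 47) - (-3 - 48*(-134)**2) = -48*(-34) - (-3 - 48*17956) = 1632 - (-3 - 861888) = 1632 - 1*(-861891) = 1632 + 861891 = 863523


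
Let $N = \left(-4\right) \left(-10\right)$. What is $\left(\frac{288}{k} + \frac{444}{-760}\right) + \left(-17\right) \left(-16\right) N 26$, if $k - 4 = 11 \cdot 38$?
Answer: $\frac{11340663139}{40090} \approx 2.8288 \cdot 10^{5}$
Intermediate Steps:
$k = 422$ ($k = 4 + 11 \cdot 38 = 4 + 418 = 422$)
$N = 40$
$\left(\frac{288}{k} + \frac{444}{-760}\right) + \left(-17\right) \left(-16\right) N 26 = \left(\frac{288}{422} + \frac{444}{-760}\right) + \left(-17\right) \left(-16\right) 40 \cdot 26 = \left(288 \cdot \frac{1}{422} + 444 \left(- \frac{1}{760}\right)\right) + 272 \cdot 1040 = \left(\frac{144}{211} - \frac{111}{190}\right) + 282880 = \frac{3939}{40090} + 282880 = \frac{11340663139}{40090}$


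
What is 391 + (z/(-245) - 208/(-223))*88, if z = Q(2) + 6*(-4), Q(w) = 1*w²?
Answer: 5247849/10927 ≈ 480.26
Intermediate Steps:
Q(w) = w²
z = -20 (z = 2² + 6*(-4) = 4 - 24 = -20)
391 + (z/(-245) - 208/(-223))*88 = 391 + (-20/(-245) - 208/(-223))*88 = 391 + (-20*(-1/245) - 208*(-1/223))*88 = 391 + (4/49 + 208/223)*88 = 391 + (11084/10927)*88 = 391 + 975392/10927 = 5247849/10927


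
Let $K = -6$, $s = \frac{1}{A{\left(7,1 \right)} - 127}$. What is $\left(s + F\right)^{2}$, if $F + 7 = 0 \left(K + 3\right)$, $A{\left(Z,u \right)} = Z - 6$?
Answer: $\frac{779689}{15876} \approx 49.111$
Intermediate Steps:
$A{\left(Z,u \right)} = -6 + Z$ ($A{\left(Z,u \right)} = Z - 6 = -6 + Z$)
$s = - \frac{1}{126}$ ($s = \frac{1}{\left(-6 + 7\right) - 127} = \frac{1}{1 - 127} = \frac{1}{-126} = - \frac{1}{126} \approx -0.0079365$)
$F = -7$ ($F = -7 + 0 \left(-6 + 3\right) = -7 + 0 \left(-3\right) = -7 + 0 = -7$)
$\left(s + F\right)^{2} = \left(- \frac{1}{126} - 7\right)^{2} = \left(- \frac{883}{126}\right)^{2} = \frac{779689}{15876}$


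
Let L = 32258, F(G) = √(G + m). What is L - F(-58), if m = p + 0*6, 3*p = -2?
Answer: 32258 - 4*I*√33/3 ≈ 32258.0 - 7.6594*I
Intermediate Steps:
p = -⅔ (p = (⅓)*(-2) = -⅔ ≈ -0.66667)
m = -⅔ (m = -⅔ + 0*6 = -⅔ + 0 = -⅔ ≈ -0.66667)
F(G) = √(-⅔ + G) (F(G) = √(G - ⅔) = √(-⅔ + G))
L - F(-58) = 32258 - √(-6 + 9*(-58))/3 = 32258 - √(-6 - 522)/3 = 32258 - √(-528)/3 = 32258 - 4*I*√33/3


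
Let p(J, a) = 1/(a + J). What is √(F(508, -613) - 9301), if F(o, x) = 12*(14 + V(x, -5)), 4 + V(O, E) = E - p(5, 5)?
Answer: I*√231055/5 ≈ 96.136*I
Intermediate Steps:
p(J, a) = 1/(J + a)
V(O, E) = -41/10 + E (V(O, E) = -4 + (E - 1/(5 + 5)) = -4 + (E - 1/10) = -4 + (E - 1*⅒) = -4 + (E - ⅒) = -4 + (-⅒ + E) = -41/10 + E)
F(o, x) = 294/5 (F(o, x) = 12*(14 + (-41/10 - 5)) = 12*(14 - 91/10) = 12*(49/10) = 294/5)
√(F(508, -613) - 9301) = √(294/5 - 9301) = √(-46211/5) = I*√231055/5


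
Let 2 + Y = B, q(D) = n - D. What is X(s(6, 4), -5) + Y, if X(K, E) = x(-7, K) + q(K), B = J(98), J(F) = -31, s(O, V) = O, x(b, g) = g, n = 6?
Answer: -27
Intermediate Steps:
q(D) = 6 - D
B = -31
Y = -33 (Y = -2 - 31 = -33)
X(K, E) = 6 (X(K, E) = K + (6 - K) = 6)
X(s(6, 4), -5) + Y = 6 - 33 = -27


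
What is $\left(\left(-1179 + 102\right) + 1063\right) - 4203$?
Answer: $-4217$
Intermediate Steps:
$\left(\left(-1179 + 102\right) + 1063\right) - 4203 = \left(-1077 + 1063\right) - 4203 = -14 - 4203 = -4217$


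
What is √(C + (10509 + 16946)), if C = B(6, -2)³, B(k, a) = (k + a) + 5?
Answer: 2*√7046 ≈ 167.88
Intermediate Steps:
B(k, a) = 5 + a + k (B(k, a) = (a + k) + 5 = 5 + a + k)
C = 729 (C = (5 - 2 + 6)³ = 9³ = 729)
√(C + (10509 + 16946)) = √(729 + (10509 + 16946)) = √(729 + 27455) = √28184 = 2*√7046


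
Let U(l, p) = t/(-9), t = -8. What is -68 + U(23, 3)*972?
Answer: 796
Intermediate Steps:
U(l, p) = 8/9 (U(l, p) = -8/(-9) = -8*(-⅑) = 8/9)
-68 + U(23, 3)*972 = -68 + (8/9)*972 = -68 + 864 = 796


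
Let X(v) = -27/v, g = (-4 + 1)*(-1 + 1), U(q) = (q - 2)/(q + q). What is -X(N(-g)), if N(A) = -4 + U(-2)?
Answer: -9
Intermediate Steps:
U(q) = (-2 + q)/(2*q) (U(q) = (-2 + q)/((2*q)) = (-2 + q)*(1/(2*q)) = (-2 + q)/(2*q))
g = 0 (g = -3*0 = 0)
N(A) = -3 (N(A) = -4 + (½)*(-2 - 2)/(-2) = -4 + (½)*(-½)*(-4) = -4 + 1 = -3)
-X(N(-g)) = -(-27)/(-3) = -(-27)*(-1)/3 = -1*9 = -9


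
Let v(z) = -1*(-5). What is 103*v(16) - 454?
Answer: 61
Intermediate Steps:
v(z) = 5
103*v(16) - 454 = 103*5 - 454 = 515 - 454 = 61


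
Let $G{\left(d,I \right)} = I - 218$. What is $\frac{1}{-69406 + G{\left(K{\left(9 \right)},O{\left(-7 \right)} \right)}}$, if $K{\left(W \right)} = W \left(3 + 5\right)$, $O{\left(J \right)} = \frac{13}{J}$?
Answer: $- \frac{7}{487381} \approx -1.4362 \cdot 10^{-5}$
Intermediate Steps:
$K{\left(W \right)} = 8 W$ ($K{\left(W \right)} = W 8 = 8 W$)
$G{\left(d,I \right)} = -218 + I$
$\frac{1}{-69406 + G{\left(K{\left(9 \right)},O{\left(-7 \right)} \right)}} = \frac{1}{-69406 - \left(218 - \frac{13}{-7}\right)} = \frac{1}{-69406 + \left(-218 + 13 \left(- \frac{1}{7}\right)\right)} = \frac{1}{-69406 - \frac{1539}{7}} = \frac{1}{- \frac{487381}{7}} = - \frac{7}{487381}$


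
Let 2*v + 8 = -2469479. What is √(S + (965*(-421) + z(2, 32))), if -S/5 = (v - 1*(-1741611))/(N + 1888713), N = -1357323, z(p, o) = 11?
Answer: I*√4588698195542301/106278 ≈ 637.38*I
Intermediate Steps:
v = -2469487/2 (v = -4 + (½)*(-2469479) = -4 - 2469479/2 = -2469487/2 ≈ -1.2347e+6)
S = -1013735/212556 (S = -5*(-2469487/2 - 1*(-1741611))/(-1357323 + 1888713) = -5*(-2469487/2 + 1741611)/531390 = -5068675/(2*531390) = -5*202747/212556 = -1013735/212556 ≈ -4.7693)
√(S + (965*(-421) + z(2, 32))) = √(-1013735/212556 + (965*(-421) + 11)) = √(-1013735/212556 + (-406265 + 11)) = √(-1013735/212556 - 406254) = √(-86352738959/212556) = I*√4588698195542301/106278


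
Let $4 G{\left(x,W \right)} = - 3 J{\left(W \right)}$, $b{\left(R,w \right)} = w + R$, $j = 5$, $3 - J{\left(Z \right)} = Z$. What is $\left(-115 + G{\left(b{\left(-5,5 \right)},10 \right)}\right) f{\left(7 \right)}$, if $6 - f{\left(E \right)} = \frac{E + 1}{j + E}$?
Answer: $- \frac{1756}{3} \approx -585.33$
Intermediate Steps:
$J{\left(Z \right)} = 3 - Z$
$b{\left(R,w \right)} = R + w$
$G{\left(x,W \right)} = - \frac{9}{4} + \frac{3 W}{4}$ ($G{\left(x,W \right)} = \frac{\left(-3\right) \left(3 - W\right)}{4} = \frac{-9 + 3 W}{4} = - \frac{9}{4} + \frac{3 W}{4}$)
$f{\left(E \right)} = 6 - \frac{1 + E}{5 + E}$ ($f{\left(E \right)} = 6 - \frac{E + 1}{5 + E} = 6 - \frac{1 + E}{5 + E}$)
$\left(-115 + G{\left(b{\left(-5,5 \right)},10 \right)}\right) f{\left(7 \right)} = \left(-115 + \left(- \frac{9}{4} + \frac{3}{4} \cdot 10\right)\right) \frac{29 + 5 \cdot 7}{5 + 7} = \left(-115 + \left(- \frac{9}{4} + \frac{15}{2}\right)\right) \frac{29 + 35}{12} = \left(-115 + \frac{21}{4}\right) \frac{1}{12} \cdot 64 = \left(- \frac{439}{4}\right) \frac{16}{3} = - \frac{1756}{3}$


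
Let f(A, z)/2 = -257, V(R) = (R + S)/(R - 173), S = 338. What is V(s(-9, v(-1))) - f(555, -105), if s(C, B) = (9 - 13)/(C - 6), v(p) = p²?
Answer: 1326700/2591 ≈ 512.04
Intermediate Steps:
s(C, B) = -4/(-6 + C)
V(R) = (338 + R)/(-173 + R) (V(R) = (R + 338)/(R - 173) = (338 + R)/(-173 + R))
f(A, z) = -514 (f(A, z) = 2*(-257) = -514)
V(s(-9, v(-1))) - f(555, -105) = (338 - 4/(-6 - 9))/(-173 - 4/(-6 - 9)) - 1*(-514) = (338 - 4/(-15))/(-173 - 4/(-15)) + 514 = (338 - 4*(-1/15))/(-173 - 4*(-1/15)) + 514 = (338 + 4/15)/(-173 + 4/15) + 514 = (5074/15)/(-2591/15) + 514 = -15/2591*5074/15 + 514 = -5074/2591 + 514 = 1326700/2591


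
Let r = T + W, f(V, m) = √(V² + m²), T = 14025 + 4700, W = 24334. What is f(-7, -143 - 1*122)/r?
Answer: √70274/43059 ≈ 0.0061565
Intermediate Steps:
T = 18725
r = 43059 (r = 18725 + 24334 = 43059)
f(-7, -143 - 1*122)/r = √((-7)² + (-143 - 1*122)²)/43059 = √(49 + (-143 - 122)²)*(1/43059) = √(49 + (-265)²)*(1/43059) = √(49 + 70225)*(1/43059) = √70274*(1/43059) = √70274/43059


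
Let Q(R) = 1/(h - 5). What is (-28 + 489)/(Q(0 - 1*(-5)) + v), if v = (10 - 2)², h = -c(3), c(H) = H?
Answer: 3688/511 ≈ 7.2172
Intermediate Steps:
h = -3 (h = -1*3 = -3)
v = 64 (v = 8² = 64)
Q(R) = -⅛ (Q(R) = 1/(-3 - 5) = 1/(-8) = -⅛)
(-28 + 489)/(Q(0 - 1*(-5)) + v) = (-28 + 489)/(-⅛ + 64) = 461/(511/8) = 461*(8/511) = 3688/511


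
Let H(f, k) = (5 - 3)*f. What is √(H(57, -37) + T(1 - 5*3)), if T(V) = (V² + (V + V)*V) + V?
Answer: 4*√43 ≈ 26.230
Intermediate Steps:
H(f, k) = 2*f
T(V) = V + 3*V² (T(V) = (V² + (2*V)*V) + V = (V² + 2*V²) + V = 3*V² + V = V + 3*V²)
√(H(57, -37) + T(1 - 5*3)) = √(2*57 + (1 - 5*3)*(1 + 3*(1 - 5*3))) = √(114 + (1 - 15)*(1 + 3*(1 - 15))) = √(114 - 14*(1 + 3*(-14))) = √(114 - 14*(1 - 42)) = √(114 - 14*(-41)) = √(114 + 574) = √688 = 4*√43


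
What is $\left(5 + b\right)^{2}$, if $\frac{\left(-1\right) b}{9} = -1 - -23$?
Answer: $37249$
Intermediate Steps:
$b = -198$ ($b = - 9 \left(-1 - -23\right) = - 9 \left(-1 + 23\right) = \left(-9\right) 22 = -198$)
$\left(5 + b\right)^{2} = \left(5 - 198\right)^{2} = \left(-193\right)^{2} = 37249$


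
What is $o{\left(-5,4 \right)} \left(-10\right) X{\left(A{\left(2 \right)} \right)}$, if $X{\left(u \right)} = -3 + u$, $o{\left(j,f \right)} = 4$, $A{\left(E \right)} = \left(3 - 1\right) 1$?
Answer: $40$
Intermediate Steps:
$A{\left(E \right)} = 2$ ($A{\left(E \right)} = 2 \cdot 1 = 2$)
$o{\left(-5,4 \right)} \left(-10\right) X{\left(A{\left(2 \right)} \right)} = 4 \left(-10\right) \left(-3 + 2\right) = \left(-40\right) \left(-1\right) = 40$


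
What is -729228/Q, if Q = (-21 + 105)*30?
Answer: -60769/210 ≈ -289.38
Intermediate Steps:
Q = 2520 (Q = 84*30 = 2520)
-729228/Q = -729228/2520 = -729228*1/2520 = -60769/210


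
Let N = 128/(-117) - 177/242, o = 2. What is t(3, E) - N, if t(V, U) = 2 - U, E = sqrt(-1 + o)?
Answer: 79999/28314 ≈ 2.8254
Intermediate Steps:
E = 1 (E = sqrt(-1 + 2) = sqrt(1) = 1)
N = -51685/28314 (N = 128*(-1/117) - 177*1/242 = -128/117 - 177/242 = -51685/28314 ≈ -1.8254)
t(3, E) - N = (2 - 1*1) - 1*(-51685/28314) = (2 - 1) + 51685/28314 = 1 + 51685/28314 = 79999/28314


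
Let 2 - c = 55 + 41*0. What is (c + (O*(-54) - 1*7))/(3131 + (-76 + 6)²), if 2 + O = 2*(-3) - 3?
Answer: 178/2677 ≈ 0.066492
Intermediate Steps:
c = -53 (c = 2 - (55 + 41*0) = 2 - (55 + 0) = 2 - 1*55 = 2 - 55 = -53)
O = -11 (O = -2 + (2*(-3) - 3) = -2 + (-6 - 3) = -2 - 9 = -11)
(c + (O*(-54) - 1*7))/(3131 + (-76 + 6)²) = (-53 + (-11*(-54) - 1*7))/(3131 + (-76 + 6)²) = (-53 + (594 - 7))/(3131 + (-70)²) = (-53 + 587)/(3131 + 4900) = 534/8031 = 534*(1/8031) = 178/2677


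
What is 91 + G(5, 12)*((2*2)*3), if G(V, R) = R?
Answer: 235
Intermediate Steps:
91 + G(5, 12)*((2*2)*3) = 91 + 12*((2*2)*3) = 91 + 12*(4*3) = 91 + 12*12 = 91 + 144 = 235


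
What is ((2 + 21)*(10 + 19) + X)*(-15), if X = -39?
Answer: -9420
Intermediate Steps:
((2 + 21)*(10 + 19) + X)*(-15) = ((2 + 21)*(10 + 19) - 39)*(-15) = (23*29 - 39)*(-15) = (667 - 39)*(-15) = 628*(-15) = -9420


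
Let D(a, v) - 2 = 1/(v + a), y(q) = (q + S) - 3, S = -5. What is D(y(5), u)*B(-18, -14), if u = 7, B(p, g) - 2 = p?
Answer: -36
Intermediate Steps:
B(p, g) = 2 + p
y(q) = -8 + q (y(q) = (q - 5) - 3 = (-5 + q) - 3 = -8 + q)
D(a, v) = 2 + 1/(a + v) (D(a, v) = 2 + 1/(v + a) = 2 + 1/(a + v))
D(y(5), u)*B(-18, -14) = ((1 + 2*(-8 + 5) + 2*7)/((-8 + 5) + 7))*(2 - 18) = ((1 + 2*(-3) + 14)/(-3 + 7))*(-16) = ((1 - 6 + 14)/4)*(-16) = ((1/4)*9)*(-16) = (9/4)*(-16) = -36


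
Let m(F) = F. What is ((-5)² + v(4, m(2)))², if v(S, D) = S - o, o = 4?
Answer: 625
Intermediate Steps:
v(S, D) = -4 + S (v(S, D) = S - 1*4 = S - 4 = -4 + S)
((-5)² + v(4, m(2)))² = ((-5)² + (-4 + 4))² = (25 + 0)² = 25² = 625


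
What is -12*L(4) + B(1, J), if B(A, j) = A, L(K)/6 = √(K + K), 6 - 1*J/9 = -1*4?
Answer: 1 - 144*√2 ≈ -202.65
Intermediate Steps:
J = 90 (J = 54 - (-9)*4 = 54 - 9*(-4) = 54 + 36 = 90)
L(K) = 6*√2*√K (L(K) = 6*√(K + K) = 6*√(2*K) = 6*(√2*√K) = 6*√2*√K)
-12*L(4) + B(1, J) = -72*√2*√4 + 1 = -72*√2*2 + 1 = -144*√2 + 1 = 1 - 144*√2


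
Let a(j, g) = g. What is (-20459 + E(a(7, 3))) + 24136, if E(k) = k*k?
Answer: 3686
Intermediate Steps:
E(k) = k²
(-20459 + E(a(7, 3))) + 24136 = (-20459 + 3²) + 24136 = (-20459 + 9) + 24136 = -20450 + 24136 = 3686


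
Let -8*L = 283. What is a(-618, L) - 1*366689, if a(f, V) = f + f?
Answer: -367925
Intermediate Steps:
L = -283/8 (L = -1/8*283 = -283/8 ≈ -35.375)
a(f, V) = 2*f
a(-618, L) - 1*366689 = 2*(-618) - 1*366689 = -1236 - 366689 = -367925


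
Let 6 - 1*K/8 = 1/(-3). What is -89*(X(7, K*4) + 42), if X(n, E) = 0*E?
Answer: -3738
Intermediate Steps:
K = 152/3 (K = 48 - 8/(-3) = 48 - 8*(-⅓) = 48 + 8/3 = 152/3 ≈ 50.667)
X(n, E) = 0
-89*(X(7, K*4) + 42) = -89*(0 + 42) = -89*42 = -3738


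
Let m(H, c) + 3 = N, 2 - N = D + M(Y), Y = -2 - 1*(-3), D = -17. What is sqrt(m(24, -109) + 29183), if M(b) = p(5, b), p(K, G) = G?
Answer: sqrt(29198) ≈ 170.87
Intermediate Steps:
Y = 1 (Y = -2 + 3 = 1)
M(b) = b
N = 18 (N = 2 - (-17 + 1) = 2 - 1*(-16) = 2 + 16 = 18)
m(H, c) = 15 (m(H, c) = -3 + 18 = 15)
sqrt(m(24, -109) + 29183) = sqrt(15 + 29183) = sqrt(29198)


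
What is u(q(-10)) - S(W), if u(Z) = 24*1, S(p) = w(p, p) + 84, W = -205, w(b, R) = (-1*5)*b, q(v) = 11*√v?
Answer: -1085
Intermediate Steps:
w(b, R) = -5*b
S(p) = 84 - 5*p (S(p) = -5*p + 84 = 84 - 5*p)
u(Z) = 24
u(q(-10)) - S(W) = 24 - (84 - 5*(-205)) = 24 - (84 + 1025) = 24 - 1*1109 = 24 - 1109 = -1085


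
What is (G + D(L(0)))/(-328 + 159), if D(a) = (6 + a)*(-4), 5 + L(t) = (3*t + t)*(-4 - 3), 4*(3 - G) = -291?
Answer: -287/676 ≈ -0.42456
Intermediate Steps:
G = 303/4 (G = 3 - 1/4*(-291) = 3 + 291/4 = 303/4 ≈ 75.750)
L(t) = -5 - 28*t (L(t) = -5 + (3*t + t)*(-4 - 3) = -5 + (4*t)*(-7) = -5 - 28*t)
D(a) = -24 - 4*a
(G + D(L(0)))/(-328 + 159) = (303/4 + (-24 - 4*(-5 - 28*0)))/(-328 + 159) = (303/4 + (-24 - 4*(-5 + 0)))/(-169) = (303/4 + (-24 - 4*(-5)))*(-1/169) = (303/4 + (-24 + 20))*(-1/169) = (303/4 - 4)*(-1/169) = (287/4)*(-1/169) = -287/676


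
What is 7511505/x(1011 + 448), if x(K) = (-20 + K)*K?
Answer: 7511505/2099501 ≈ 3.5778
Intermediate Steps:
x(K) = K*(-20 + K)
7511505/x(1011 + 448) = 7511505/(((1011 + 448)*(-20 + (1011 + 448)))) = 7511505/((1459*(-20 + 1459))) = 7511505/((1459*1439)) = 7511505/2099501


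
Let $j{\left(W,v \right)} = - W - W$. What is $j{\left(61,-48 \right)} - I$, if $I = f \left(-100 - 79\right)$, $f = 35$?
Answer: $6143$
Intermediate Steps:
$j{\left(W,v \right)} = - 2 W$
$I = -6265$ ($I = 35 \left(-100 - 79\right) = 35 \left(-179\right) = -6265$)
$j{\left(61,-48 \right)} - I = \left(-2\right) 61 - -6265 = -122 + 6265 = 6143$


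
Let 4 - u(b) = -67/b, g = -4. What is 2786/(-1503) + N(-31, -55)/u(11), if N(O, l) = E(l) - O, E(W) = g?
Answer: 45715/55611 ≈ 0.82205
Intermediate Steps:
E(W) = -4
u(b) = 4 + 67/b (u(b) = 4 - (-67)/b = 4 + 67/b)
N(O, l) = -4 - O
2786/(-1503) + N(-31, -55)/u(11) = 2786/(-1503) + (-4 - 1*(-31))/(4 + 67/11) = 2786*(-1/1503) + (-4 + 31)/(4 + 67*(1/11)) = -2786/1503 + 27/(4 + 67/11) = -2786/1503 + 27/(111/11) = -2786/1503 + 27*(11/111) = -2786/1503 + 99/37 = 45715/55611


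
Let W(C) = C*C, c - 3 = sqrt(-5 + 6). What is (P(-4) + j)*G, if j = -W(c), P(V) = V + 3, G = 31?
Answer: -527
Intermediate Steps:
c = 4 (c = 3 + sqrt(-5 + 6) = 3 + sqrt(1) = 3 + 1 = 4)
W(C) = C**2
P(V) = 3 + V
j = -16 (j = -1*4**2 = -1*16 = -16)
(P(-4) + j)*G = ((3 - 4) - 16)*31 = (-1 - 16)*31 = -17*31 = -527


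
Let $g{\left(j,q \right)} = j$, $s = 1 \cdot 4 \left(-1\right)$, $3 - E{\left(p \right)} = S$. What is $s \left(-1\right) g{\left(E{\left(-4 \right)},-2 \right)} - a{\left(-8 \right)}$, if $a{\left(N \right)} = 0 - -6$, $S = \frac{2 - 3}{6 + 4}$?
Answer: $\frac{32}{5} \approx 6.4$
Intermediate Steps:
$S = - \frac{1}{10} \approx -0.1$
$E{\left(p \right)} = \frac{31}{10}$ ($E{\left(p \right)} = 3 - - \frac{1}{10} = 3 + \frac{1}{10} = \frac{31}{10}$)
$a{\left(N \right)} = 6$ ($a{\left(N \right)} = 0 + 6 = 6$)
$s = -4$ ($s = 4 \left(-1\right) = -4$)
$s \left(-1\right) g{\left(E{\left(-4 \right)},-2 \right)} - a{\left(-8 \right)} = \left(-4\right) \left(-1\right) \frac{31}{10} - 6 = 4 \cdot \frac{31}{10} - 6 = \frac{62}{5} - 6 = \frac{32}{5}$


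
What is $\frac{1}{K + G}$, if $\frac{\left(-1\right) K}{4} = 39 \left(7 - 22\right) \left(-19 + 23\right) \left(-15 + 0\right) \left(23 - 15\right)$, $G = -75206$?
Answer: $- \frac{1}{1198406} \approx -8.3444 \cdot 10^{-7}$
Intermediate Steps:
$K = -1123200$ ($K = - 4 \cdot 39 \left(7 - 22\right) \left(-19 + 23\right) \left(-15 + 0\right) \left(23 - 15\right) = - 4 \cdot 39 \left(\left(-15\right) 4\right) \left(\left(-15\right) 8\right) = - 4 \cdot 39 \left(-60\right) \left(-120\right) = - 4 \left(\left(-2340\right) \left(-120\right)\right) = \left(-4\right) 280800 = -1123200$)
$\frac{1}{K + G} = \frac{1}{-1123200 - 75206} = \frac{1}{-1198406} = - \frac{1}{1198406}$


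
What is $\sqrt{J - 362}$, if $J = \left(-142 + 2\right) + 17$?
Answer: $i \sqrt{485} \approx 22.023 i$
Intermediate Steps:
$J = -123$ ($J = -140 + 17 = -123$)
$\sqrt{J - 362} = \sqrt{-123 - 362} = \sqrt{-485} = i \sqrt{485}$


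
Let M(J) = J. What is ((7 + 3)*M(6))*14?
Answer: 840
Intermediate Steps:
((7 + 3)*M(6))*14 = ((7 + 3)*6)*14 = (10*6)*14 = 60*14 = 840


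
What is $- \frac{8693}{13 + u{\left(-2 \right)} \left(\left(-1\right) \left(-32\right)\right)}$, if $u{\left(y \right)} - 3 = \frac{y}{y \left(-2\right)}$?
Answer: $- \frac{8693}{93} \approx -93.473$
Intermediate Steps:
$u{\left(y \right)} = \frac{5}{2}$ ($u{\left(y \right)} = 3 + \frac{y}{y \left(-2\right)} = 3 + \frac{y}{\left(-2\right) y} = 3 + y \left(- \frac{1}{2 y}\right) = 3 - \frac{1}{2} = \frac{5}{2}$)
$- \frac{8693}{13 + u{\left(-2 \right)} \left(\left(-1\right) \left(-32\right)\right)} = - \frac{8693}{13 + \frac{5 \left(\left(-1\right) \left(-32\right)\right)}{2}} = - \frac{8693}{13 + \frac{5}{2} \cdot 32} = - \frac{8693}{13 + 80} = - \frac{8693}{93}$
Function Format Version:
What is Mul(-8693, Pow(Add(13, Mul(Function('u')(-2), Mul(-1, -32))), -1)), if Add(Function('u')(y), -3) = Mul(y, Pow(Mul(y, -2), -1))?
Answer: Rational(-8693, 93) ≈ -93.473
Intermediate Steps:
Function('u')(y) = Rational(5, 2) (Function('u')(y) = Add(3, Mul(y, Pow(Mul(y, -2), -1))) = Add(3, Mul(y, Pow(Mul(-2, y), -1))) = Add(3, Mul(y, Mul(Rational(-1, 2), Pow(y, -1)))) = Add(3, Rational(-1, 2)) = Rational(5, 2))
Mul(-8693, Pow(Add(13, Mul(Function('u')(-2), Mul(-1, -32))), -1)) = Mul(-8693, Pow(Add(13, Mul(Rational(5, 2), Mul(-1, -32))), -1)) = Mul(-8693, Pow(Add(13, Mul(Rational(5, 2), 32)), -1)) = Mul(-8693, Pow(Add(13, 80), -1)) = Mul(-8693, Pow(93, -1)) = Mul(-8693, Rational(1, 93)) = Rational(-8693, 93)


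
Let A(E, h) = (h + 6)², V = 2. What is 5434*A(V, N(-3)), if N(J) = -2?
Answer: 86944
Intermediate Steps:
A(E, h) = (6 + h)²
5434*A(V, N(-3)) = 5434*(6 - 2)² = 5434*4² = 5434*16 = 86944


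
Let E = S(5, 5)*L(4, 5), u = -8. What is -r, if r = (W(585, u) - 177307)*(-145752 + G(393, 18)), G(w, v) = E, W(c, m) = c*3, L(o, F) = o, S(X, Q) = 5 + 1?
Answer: -25582841856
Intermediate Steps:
S(X, Q) = 6
W(c, m) = 3*c
E = 24 (E = 6*4 = 24)
G(w, v) = 24
r = 25582841856 (r = (3*585 - 177307)*(-145752 + 24) = (1755 - 177307)*(-145728) = -175552*(-145728) = 25582841856)
-r = -1*25582841856 = -25582841856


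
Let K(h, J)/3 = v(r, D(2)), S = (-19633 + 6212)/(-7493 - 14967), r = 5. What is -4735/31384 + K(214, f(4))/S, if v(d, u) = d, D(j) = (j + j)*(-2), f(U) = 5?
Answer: 10509721165/421204664 ≈ 24.952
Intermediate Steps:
S = 13421/22460 (S = -13421/(-22460) = -13421*(-1/22460) = 13421/22460 ≈ 0.59755)
D(j) = -4*j (D(j) = (2*j)*(-2) = -4*j)
K(h, J) = 15 (K(h, J) = 3*5 = 15)
-4735/31384 + K(214, f(4))/S = -4735/31384 + 15/(13421/22460) = -4735*1/31384 + 15*(22460/13421) = -4735/31384 + 336900/13421 = 10509721165/421204664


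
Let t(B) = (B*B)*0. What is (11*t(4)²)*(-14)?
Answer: 0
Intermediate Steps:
t(B) = 0 (t(B) = B²*0 = 0)
(11*t(4)²)*(-14) = (11*0²)*(-14) = (11*0)*(-14) = 0*(-14) = 0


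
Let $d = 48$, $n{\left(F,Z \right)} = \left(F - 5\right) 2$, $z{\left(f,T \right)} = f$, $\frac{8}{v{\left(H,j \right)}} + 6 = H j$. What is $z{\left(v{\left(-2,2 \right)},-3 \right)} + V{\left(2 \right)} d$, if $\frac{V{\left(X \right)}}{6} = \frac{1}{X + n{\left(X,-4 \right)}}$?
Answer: $- \frac{364}{5} \approx -72.8$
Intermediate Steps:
$v{\left(H,j \right)} = \frac{8}{-6 + H j}$
$n{\left(F,Z \right)} = -10 + 2 F$ ($n{\left(F,Z \right)} = \left(-5 + F\right) 2 = -10 + 2 F$)
$V{\left(X \right)} = \frac{6}{-10 + 3 X}$ ($V{\left(X \right)} = \frac{6}{X + \left(-10 + 2 X\right)} = \frac{6}{-10 + 3 X}$)
$z{\left(v{\left(-2,2 \right)},-3 \right)} + V{\left(2 \right)} d = \frac{8}{-6 - 4} + \frac{6}{-10 + 3 \cdot 2} \cdot 48 = \frac{8}{-6 - 4} + \frac{6}{-10 + 6} \cdot 48 = \frac{8}{-10} + \frac{6}{-4} \cdot 48 = 8 \left(- \frac{1}{10}\right) + 6 \left(- \frac{1}{4}\right) 48 = - \frac{4}{5} - 72 = - \frac{364}{5}$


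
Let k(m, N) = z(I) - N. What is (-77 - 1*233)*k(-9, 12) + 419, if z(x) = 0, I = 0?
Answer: 4139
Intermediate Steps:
k(m, N) = -N (k(m, N) = 0 - N = -N)
(-77 - 1*233)*k(-9, 12) + 419 = (-77 - 1*233)*(-1*12) + 419 = (-77 - 233)*(-12) + 419 = -310*(-12) + 419 = 3720 + 419 = 4139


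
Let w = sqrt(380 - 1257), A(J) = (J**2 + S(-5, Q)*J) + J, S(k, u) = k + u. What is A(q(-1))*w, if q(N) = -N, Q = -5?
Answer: -8*I*sqrt(877) ≈ -236.91*I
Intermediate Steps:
A(J) = J**2 - 9*J (A(J) = (J**2 + (-5 - 5)*J) + J = (J**2 - 10*J) + J = J**2 - 9*J)
w = I*sqrt(877) (w = sqrt(-877) = I*sqrt(877) ≈ 29.614*I)
A(q(-1))*w = ((-1*(-1))*(-9 - 1*(-1)))*(I*sqrt(877)) = (1*(-9 + 1))*(I*sqrt(877)) = (1*(-8))*(I*sqrt(877)) = -8*I*sqrt(877)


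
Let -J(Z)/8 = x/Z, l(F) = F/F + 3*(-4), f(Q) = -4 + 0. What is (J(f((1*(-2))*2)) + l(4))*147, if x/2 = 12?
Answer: 5439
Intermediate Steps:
f(Q) = -4
x = 24 (x = 2*12 = 24)
l(F) = -11 (l(F) = 1 - 12 = -11)
J(Z) = -192/Z
(J(f((1*(-2))*2)) + l(4))*147 = (-192/(-4) - 11)*147 = (-192*(-1/4) - 11)*147 = (48 - 11)*147 = 37*147 = 5439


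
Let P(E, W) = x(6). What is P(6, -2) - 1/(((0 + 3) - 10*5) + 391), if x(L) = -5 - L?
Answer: -3785/344 ≈ -11.003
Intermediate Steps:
P(E, W) = -11 (P(E, W) = -5 - 1*6 = -5 - 6 = -11)
P(6, -2) - 1/(((0 + 3) - 10*5) + 391) = -11 - 1/(((0 + 3) - 10*5) + 391) = -11 - 1/((3 - 50) + 391) = -11 - 1/(-47 + 391) = -11 - 1/344 = -3785/344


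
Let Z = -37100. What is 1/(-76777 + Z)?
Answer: -1/113877 ≈ -8.7814e-6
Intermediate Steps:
1/(-76777 + Z) = 1/(-76777 - 37100) = 1/(-113877) = -1/113877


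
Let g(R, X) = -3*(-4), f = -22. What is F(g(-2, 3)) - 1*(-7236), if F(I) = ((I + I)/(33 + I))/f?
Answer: 1193936/165 ≈ 7236.0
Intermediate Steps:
g(R, X) = 12
F(I) = -I/(11*(33 + I)) (F(I) = ((I + I)/(33 + I))/(-22) = ((2*I)/(33 + I))*(-1/22) = (2*I/(33 + I))*(-1/22) = -I/(11*(33 + I)))
F(g(-2, 3)) - 1*(-7236) = -1*12/(363 + 11*12) - 1*(-7236) = -1*12/(363 + 132) + 7236 = -1*12/495 + 7236 = -1*12*1/495 + 7236 = -4/165 + 7236 = 1193936/165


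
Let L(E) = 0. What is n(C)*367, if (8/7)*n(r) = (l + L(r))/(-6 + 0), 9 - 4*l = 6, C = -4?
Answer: -2569/64 ≈ -40.141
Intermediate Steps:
l = ¾ (l = 9/4 - ¼*6 = 9/4 - 3/2 = ¾ ≈ 0.75000)
n(r) = -7/64 (n(r) = 7*((¾ + 0)/(-6 + 0))/8 = 7*((¾)/(-6))/8 = 7*((¾)*(-⅙))/8 = (7/8)*(-⅛) = -7/64)
n(C)*367 = -7/64*367 = -2569/64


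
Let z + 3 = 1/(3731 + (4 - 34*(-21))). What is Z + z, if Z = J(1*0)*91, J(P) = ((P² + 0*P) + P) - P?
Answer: -13346/4449 ≈ -2.9998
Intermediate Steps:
J(P) = P² (J(P) = ((P² + 0) + P) - P = (P² + P) - P = (P + P²) - P = P²)
z = -13346/4449 (z = -3 + 1/(3731 + (4 - 34*(-21))) = -3 + 1/(3731 + (4 + 714)) = -3 + 1/(3731 + 718) = -3 + 1/4449 = -13346/4449 ≈ -2.9998)
Z = 0 (Z = (1*0)²*91 = 0²*91 = 0*91 = 0)
Z + z = 0 - 13346/4449 = -13346/4449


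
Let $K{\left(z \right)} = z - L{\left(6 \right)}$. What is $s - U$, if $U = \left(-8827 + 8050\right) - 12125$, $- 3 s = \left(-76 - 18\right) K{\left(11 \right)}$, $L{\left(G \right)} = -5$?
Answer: $\frac{40210}{3} \approx 13403.0$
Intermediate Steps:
$K{\left(z \right)} = 5 + z$ ($K{\left(z \right)} = z - -5 = z + 5 = 5 + z$)
$s = \frac{1504}{3}$ ($s = - \frac{\left(-76 - 18\right) \left(5 + 11\right)}{3} = - \frac{\left(-94\right) 16}{3} = \left(- \frac{1}{3}\right) \left(-1504\right) = \frac{1504}{3} \approx 501.33$)
$U = -12902$ ($U = -777 - 12125 = -12902$)
$s - U = \frac{1504}{3} - -12902 = \frac{1504}{3} + 12902 = \frac{40210}{3}$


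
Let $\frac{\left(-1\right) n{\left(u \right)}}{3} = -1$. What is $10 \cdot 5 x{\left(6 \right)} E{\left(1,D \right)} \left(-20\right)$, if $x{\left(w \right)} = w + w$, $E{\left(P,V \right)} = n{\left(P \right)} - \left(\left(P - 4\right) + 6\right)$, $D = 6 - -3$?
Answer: $0$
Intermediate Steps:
$n{\left(u \right)} = 3$ ($n{\left(u \right)} = \left(-3\right) \left(-1\right) = 3$)
$D = 9$ ($D = 6 + 3 = 9$)
$E{\left(P,V \right)} = 1 - P$ ($E{\left(P,V \right)} = 3 - \left(\left(P - 4\right) + 6\right) = 3 - \left(\left(-4 + P\right) + 6\right) = 3 - \left(2 + P\right) = 1 - P$)
$x{\left(w \right)} = 2 w$
$10 \cdot 5 x{\left(6 \right)} E{\left(1,D \right)} \left(-20\right) = 10 \cdot 5 \cdot 2 \cdot 6 \left(1 - 1\right) \left(-20\right) = 10 \cdot 5 \cdot 12 \left(1 - 1\right) \left(-20\right) = 10 \cdot 60 \cdot 0 \left(-20\right) = 10 \cdot 0 \left(-20\right) = 0 \left(-20\right) = 0$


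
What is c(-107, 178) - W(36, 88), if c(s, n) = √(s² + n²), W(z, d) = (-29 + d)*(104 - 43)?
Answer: -3599 + √43133 ≈ -3391.3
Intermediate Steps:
W(z, d) = -1769 + 61*d (W(z, d) = (-29 + d)*61 = -1769 + 61*d)
c(s, n) = √(n² + s²)
c(-107, 178) - W(36, 88) = √(178² + (-107)²) - (-1769 + 61*88) = √(31684 + 11449) - (-1769 + 5368) = √43133 - 1*3599 = √43133 - 3599 = -3599 + √43133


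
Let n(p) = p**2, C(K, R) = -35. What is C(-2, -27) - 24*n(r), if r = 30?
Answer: -21635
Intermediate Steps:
C(-2, -27) - 24*n(r) = -35 - 24*30**2 = -35 - 24*900 = -35 - 21600 = -21635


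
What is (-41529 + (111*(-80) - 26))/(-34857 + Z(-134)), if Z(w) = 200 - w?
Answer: 50435/34523 ≈ 1.4609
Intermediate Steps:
(-41529 + (111*(-80) - 26))/(-34857 + Z(-134)) = (-41529 + (111*(-80) - 26))/(-34857 + (200 - 1*(-134))) = (-41529 + (-8880 - 26))/(-34857 + (200 + 134)) = (-41529 - 8906)/(-34857 + 334) = -50435/(-34523) = -50435*(-1/34523) = 50435/34523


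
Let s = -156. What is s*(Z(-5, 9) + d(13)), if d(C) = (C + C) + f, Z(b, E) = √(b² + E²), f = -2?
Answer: -3744 - 156*√106 ≈ -5350.1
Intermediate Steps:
Z(b, E) = √(E² + b²)
d(C) = -2 + 2*C (d(C) = (C + C) - 2 = 2*C - 2 = -2 + 2*C)
s*(Z(-5, 9) + d(13)) = -156*(√(9² + (-5)²) + (-2 + 2*13)) = -156*(√(81 + 25) + (-2 + 26)) = -156*(√106 + 24) = -156*(24 + √106) = -3744 - 156*√106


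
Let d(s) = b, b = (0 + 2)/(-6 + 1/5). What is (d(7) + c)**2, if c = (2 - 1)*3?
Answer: 5929/841 ≈ 7.0499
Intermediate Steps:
b = -10/29 (b = 2/(-6 + 1/5) = 2/(-29/5) = 2*(-5/29) = -10/29 ≈ -0.34483)
d(s) = -10/29
c = 3 (c = 1*3 = 3)
(d(7) + c)**2 = (-10/29 + 3)**2 = (77/29)**2 = 5929/841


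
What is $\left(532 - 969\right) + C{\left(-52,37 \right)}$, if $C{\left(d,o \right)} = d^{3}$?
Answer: $-141045$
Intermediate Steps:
$\left(532 - 969\right) + C{\left(-52,37 \right)} = \left(532 - 969\right) + \left(-52\right)^{3} = -437 - 140608 = -141045$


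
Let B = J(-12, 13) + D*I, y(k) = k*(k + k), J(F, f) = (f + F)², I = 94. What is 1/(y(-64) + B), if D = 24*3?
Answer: 1/14961 ≈ 6.6840e-5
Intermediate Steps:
J(F, f) = (F + f)²
D = 72
y(k) = 2*k² (y(k) = k*(2*k) = 2*k²)
B = 6769 (B = (-12 + 13)² + 72*94 = 1² + 6768 = 1 + 6768 = 6769)
1/(y(-64) + B) = 1/(2*(-64)² + 6769) = 1/(2*4096 + 6769) = 1/(8192 + 6769) = 1/14961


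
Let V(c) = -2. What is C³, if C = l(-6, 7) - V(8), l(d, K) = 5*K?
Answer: 50653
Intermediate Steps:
C = 37 (C = 5*7 - 1*(-2) = 35 + 2 = 37)
C³ = 37³ = 50653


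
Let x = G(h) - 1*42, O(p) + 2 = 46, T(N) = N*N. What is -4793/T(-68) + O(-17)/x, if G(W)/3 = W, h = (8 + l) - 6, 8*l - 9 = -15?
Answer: -91009/41616 ≈ -2.1869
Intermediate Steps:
T(N) = N²
l = -¾ (l = 9/8 + (⅛)*(-15) = 9/8 - 15/8 = -¾ ≈ -0.75000)
O(p) = 44 (O(p) = -2 + 46 = 44)
h = 5/4 (h = (8 - ¾) - 6 = 29/4 - 6 = 5/4 ≈ 1.2500)
G(W) = 3*W
x = -153/4 (x = 3*(5/4) - 1*42 = 15/4 - 42 = -153/4 ≈ -38.250)
-4793/T(-68) + O(-17)/x = -4793/((-68)²) + 44/(-153/4) = -4793/4624 + 44*(-4/153) = -4793*1/4624 - 176/153 = -4793/4624 - 176/153 = -91009/41616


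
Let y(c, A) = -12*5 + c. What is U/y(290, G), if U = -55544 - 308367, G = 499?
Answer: -363911/230 ≈ -1582.2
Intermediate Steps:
y(c, A) = -60 + c
U = -363911
U/y(290, G) = -363911/(-60 + 290) = -363911/230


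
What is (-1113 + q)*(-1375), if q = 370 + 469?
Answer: 376750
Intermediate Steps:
q = 839
(-1113 + q)*(-1375) = (-1113 + 839)*(-1375) = -274*(-1375) = 376750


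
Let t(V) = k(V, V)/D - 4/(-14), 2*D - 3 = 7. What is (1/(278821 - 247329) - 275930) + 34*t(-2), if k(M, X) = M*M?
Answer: -304094876901/1102220 ≈ -2.7589e+5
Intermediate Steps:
D = 5 (D = 3/2 + (1/2)*7 = 3/2 + 7/2 = 5)
k(M, X) = M**2
t(V) = 2/7 + V**2/5 (t(V) = V**2/5 - 4/(-14) = V**2*(1/5) - 4*(-1/14) = V**2/5 + 2/7 = 2/7 + V**2/5)
(1/(278821 - 247329) - 275930) + 34*t(-2) = (1/(278821 - 247329) - 275930) + 34*(2/7 + (1/5)*(-2)**2) = (1/31492 - 275930) + 34*(2/7 + (1/5)*4) = (1/31492 - 275930) + 34*(2/7 + 4/5) = -8689587559/31492 + 34*(38/35) = -8689587559/31492 + 1292/35 = -304094876901/1102220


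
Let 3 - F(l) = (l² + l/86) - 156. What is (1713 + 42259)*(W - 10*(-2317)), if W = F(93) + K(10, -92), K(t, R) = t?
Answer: 27773748542/43 ≈ 6.4590e+8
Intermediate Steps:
F(l) = 159 - l² - l/86 (F(l) = 3 - ((l² + l/86) - 156) = 3 - (-156 + l² + l/86) = 3 + (156 - l² - l/86) = 159 - l² - l/86)
W = -729373/86 (W = (159 - 1*93² - 1/86*93) + 10 = (159 - 1*8649 - 93/86) + 10 = (159 - 8649 - 93/86) + 10 = -730233/86 + 10 = -729373/86 ≈ -8481.1)
(1713 + 42259)*(W - 10*(-2317)) = (1713 + 42259)*(-729373/86 - 10*(-2317)) = 43972*(-729373/86 + 23170) = 43972*(1263247/86) = 27773748542/43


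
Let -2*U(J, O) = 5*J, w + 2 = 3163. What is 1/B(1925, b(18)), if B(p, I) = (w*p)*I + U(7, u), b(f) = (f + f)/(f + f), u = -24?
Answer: 2/12169815 ≈ 1.6434e-7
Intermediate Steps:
w = 3161 (w = -2 + 3163 = 3161)
b(f) = 1 (b(f) = (2*f)/((2*f)) = (2*f)*(1/(2*f)) = 1)
U(J, O) = -5*J/2
B(p, I) = -35/2 + 3161*I*p (B(p, I) = (3161*p)*I - 5/2*7 = 3161*I*p - 35/2 = -35/2 + 3161*I*p)
1/B(1925, b(18)) = 1/(-35/2 + 3161*1*1925) = 1/(-35/2 + 6084925) = 1/(12169815/2) = 2/12169815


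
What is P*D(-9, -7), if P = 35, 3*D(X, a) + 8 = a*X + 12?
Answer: 2345/3 ≈ 781.67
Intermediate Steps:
D(X, a) = 4/3 + X*a/3 (D(X, a) = -8/3 + (a*X + 12)/3 = -8/3 + (X*a + 12)/3 = -8/3 + (12 + X*a)/3 = -8/3 + (4 + X*a/3) = 4/3 + X*a/3)
P*D(-9, -7) = 35*(4/3 + (1/3)*(-9)*(-7)) = 35*(4/3 + 21) = 35*(67/3) = 2345/3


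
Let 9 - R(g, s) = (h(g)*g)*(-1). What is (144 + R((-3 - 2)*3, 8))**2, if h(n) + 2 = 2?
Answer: 23409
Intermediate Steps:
h(n) = 0 (h(n) = -2 + 2 = 0)
R(g, s) = 9 (R(g, s) = 9 - 0*g*(-1) = 9 - 0*(-1) = 9 - 1*0 = 9 + 0 = 9)
(144 + R((-3 - 2)*3, 8))**2 = (144 + 9)**2 = 153**2 = 23409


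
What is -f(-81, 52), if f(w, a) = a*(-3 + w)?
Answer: 4368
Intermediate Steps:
-f(-81, 52) = -52*(-3 - 81) = -52*(-84) = -1*(-4368) = 4368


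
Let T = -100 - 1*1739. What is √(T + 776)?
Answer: I*√1063 ≈ 32.604*I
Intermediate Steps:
T = -1839 (T = -100 - 1739 = -1839)
√(T + 776) = √(-1839 + 776) = √(-1063) = I*√1063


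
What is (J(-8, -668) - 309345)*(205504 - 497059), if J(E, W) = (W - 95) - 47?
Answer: 90427241025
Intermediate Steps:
J(E, W) = -142 + W (J(E, W) = (-95 + W) - 47 = -142 + W)
(J(-8, -668) - 309345)*(205504 - 497059) = ((-142 - 668) - 309345)*(205504 - 497059) = (-810 - 309345)*(-291555) = -310155*(-291555) = 90427241025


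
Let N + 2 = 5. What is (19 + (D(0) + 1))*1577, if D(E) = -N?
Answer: 26809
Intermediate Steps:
N = 3 (N = -2 + 5 = 3)
D(E) = -3 (D(E) = -1*3 = -3)
(19 + (D(0) + 1))*1577 = (19 + (-3 + 1))*1577 = (19 - 2)*1577 = 17*1577 = 26809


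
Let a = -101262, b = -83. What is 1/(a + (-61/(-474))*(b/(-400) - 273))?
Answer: -189600/19205931337 ≈ -9.8719e-6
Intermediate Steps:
1/(a + (-61/(-474))*(b/(-400) - 273)) = 1/(-101262 + (-61/(-474))*(-83/(-400) - 273)) = 1/(-101262 + (-61*(-1/474))*(-83*(-1/400) - 273)) = 1/(-101262 + 61*(83/400 - 273)/474) = 1/(-101262 + (61/474)*(-109117/400)) = 1/(-101262 - 6656137/189600) = 1/(-19205931337/189600) = -189600/19205931337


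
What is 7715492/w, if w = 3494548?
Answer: 1928873/873637 ≈ 2.2079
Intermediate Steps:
7715492/w = 7715492/3494548 = 7715492*(1/3494548) = 1928873/873637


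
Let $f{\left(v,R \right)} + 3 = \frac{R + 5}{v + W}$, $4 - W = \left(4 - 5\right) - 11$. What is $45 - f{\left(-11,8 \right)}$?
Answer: $\frac{227}{5} \approx 45.4$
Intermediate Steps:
$W = 16$ ($W = 4 - \left(\left(4 - 5\right) - 11\right) = 4 - \left(-1 - 11\right) = 4 - -12 = 4 + 12 = 16$)
$f{\left(v,R \right)} = -3 + \frac{5 + R}{16 + v}$ ($f{\left(v,R \right)} = -3 + \frac{R + 5}{v + 16} = -3 + \frac{5 + R}{16 + v}$)
$45 - f{\left(-11,8 \right)} = 45 - \frac{-43 + 8 - -33}{16 - 11} = 45 - \frac{-43 + 8 + 33}{5} = 45 - \frac{1}{5} \left(-2\right) = 45 - - \frac{2}{5} = 45 + \frac{2}{5} = \frac{227}{5}$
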